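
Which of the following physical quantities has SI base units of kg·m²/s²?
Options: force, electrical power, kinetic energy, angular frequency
Checking the SI base units of each option:
  force (F = ma): kg·m/s²  ✗
  electrical power (P = IV): kg·m²/s³  ✗
  kinetic energy (E = ½mv²): kg·m²/s²  ✓ matches
  angular frequency (ω = 2πf): 1/s  ✗

Only kinetic energy has units kg·m²/s².

Answer: kinetic energy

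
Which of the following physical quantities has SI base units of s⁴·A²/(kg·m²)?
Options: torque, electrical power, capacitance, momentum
Checking the SI base units of each option:
  torque (τ = Fr): kg·m²/s²  ✗
  electrical power (P = IV): kg·m²/s³  ✗
  capacitance (C = Q/V): s⁴·A²/(kg·m²)  ✓ matches
  momentum (p = mv): kg·m/s  ✗

Only capacitance has units s⁴·A²/(kg·m²).

Answer: capacitance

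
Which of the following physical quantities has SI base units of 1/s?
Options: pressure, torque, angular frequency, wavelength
Checking the SI base units of each option:
  pressure (P = F/A): kg/(m·s²)  ✗
  torque (τ = Fr): kg·m²/s²  ✗
  angular frequency (ω = 2πf): 1/s  ✓ matches
  wavelength (λ = v/f): m  ✗

Only angular frequency has units 1/s.

Answer: angular frequency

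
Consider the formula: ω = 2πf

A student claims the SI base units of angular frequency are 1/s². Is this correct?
Units of each symbol in ω = 2πf:
  f (frequency): 1/s
  The factor 2π is dimensionless.

Multiplying the contributions: [1/s]
Adding exponents of each base unit: s: -1
SI base units of angular frequency: 1/s

The claimed units 1/s² (exponents s: -2) do not match the derived units 1/s (exponents s: -1), so the claim is incorrect.

Answer: No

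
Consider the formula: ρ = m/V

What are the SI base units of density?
Units of each symbol in ρ = m/V:
  m (mass): kg
  V (volume): m³  → in the denominator, contributes 1/m³

Multiplying the contributions: [kg] · [1/m³]
Adding exponents of each base unit: kg: 1, m: -3
SI base units of density: kg/m³

Answer: kg/m³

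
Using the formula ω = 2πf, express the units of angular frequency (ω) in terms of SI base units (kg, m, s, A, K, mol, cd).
Units of each symbol in ω = 2πf:
  f (frequency): 1/s
  The factor 2π is dimensionless.

Multiplying the contributions: [1/s]
Adding exponents of each base unit: s: -1
SI base units of angular frequency: 1/s

Answer: 1/s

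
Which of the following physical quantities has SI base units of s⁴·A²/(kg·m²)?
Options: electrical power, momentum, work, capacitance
Checking the SI base units of each option:
  electrical power (P = IV): kg·m²/s³  ✗
  momentum (p = mv): kg·m/s  ✗
  work (W = Fd): kg·m²/s²  ✗
  capacitance (C = Q/V): s⁴·A²/(kg·m²)  ✓ matches

Only capacitance has units s⁴·A²/(kg·m²).

Answer: capacitance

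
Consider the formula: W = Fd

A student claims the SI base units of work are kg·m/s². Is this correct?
Units of each symbol in W = Fd:
  F (force): kg·m/s²
  d (displacement): m

Multiplying the contributions: [kg·m/s²] · [m]
Adding exponents of each base unit: kg: 1, m: 2, s: -2
SI base units of work: kg·m²/s²

The claimed units kg·m/s² (exponents kg: 1, m: 1, s: -2) do not match the derived units kg·m²/s² (exponents kg: 1, m: 2, s: -2), so the claim is incorrect.

Answer: No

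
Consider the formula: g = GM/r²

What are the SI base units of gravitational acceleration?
Units of each symbol in g = GM/r²:
  G (gravitational constant): m³/(kg·s²)
  M (mass): kg
  r (distance): m  → to the power 2 in the denominator, contributes 1/m²

Multiplying the contributions: [m³/(kg·s²)] · [kg] · [1/m²]
Adding exponents of each base unit: m: 1, s: -2
SI base units of gravitational acceleration: m/s²

Answer: m/s²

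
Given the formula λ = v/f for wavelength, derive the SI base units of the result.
Units of each symbol in λ = v/f:
  v (wave speed): m/s
  f (frequency): 1/s  → in the denominator, contributes s

Multiplying the contributions: [m/s] · [s]
Adding exponents of each base unit: m: 1
SI base units of wavelength: m

Answer: m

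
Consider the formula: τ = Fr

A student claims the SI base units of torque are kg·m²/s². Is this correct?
Units of each symbol in τ = Fr:
  F (force): kg·m/s²
  r (lever arm): m

Multiplying the contributions: [kg·m/s²] · [m]
Adding exponents of each base unit: kg: 1, m: 2, s: -2
SI base units of torque: kg·m²/s²

The claimed units kg·m²/s² match the derived units, so the claim is correct.

Answer: Yes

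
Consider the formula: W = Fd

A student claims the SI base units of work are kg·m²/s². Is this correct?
Units of each symbol in W = Fd:
  F (force): kg·m/s²
  d (displacement): m

Multiplying the contributions: [kg·m/s²] · [m]
Adding exponents of each base unit: kg: 1, m: 2, s: -2
SI base units of work: kg·m²/s²

The claimed units kg·m²/s² match the derived units, so the claim is correct.

Answer: Yes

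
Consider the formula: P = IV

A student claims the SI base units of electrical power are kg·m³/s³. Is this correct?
Units of each symbol in P = IV:
  I (current): A
  V (voltage, in volts): kg·m²/(s³·A)

Multiplying the contributions: [A] · [kg·m²/(s³·A)]
Adding exponents of each base unit: kg: 1, m: 2, s: -3
SI base units of electrical power: kg·m²/s³

The claimed units kg·m³/s³ (exponents kg: 1, m: 3, s: -3) do not match the derived units kg·m²/s³ (exponents kg: 1, m: 2, s: -3), so the claim is incorrect.

Answer: No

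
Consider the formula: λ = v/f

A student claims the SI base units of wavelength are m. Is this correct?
Units of each symbol in λ = v/f:
  v (wave speed): m/s
  f (frequency): 1/s  → in the denominator, contributes s

Multiplying the contributions: [m/s] · [s]
Adding exponents of each base unit: m: 1
SI base units of wavelength: m

The claimed units m match the derived units, so the claim is correct.

Answer: Yes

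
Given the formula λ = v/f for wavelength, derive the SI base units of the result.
Units of each symbol in λ = v/f:
  v (wave speed): m/s
  f (frequency): 1/s  → in the denominator, contributes s

Multiplying the contributions: [m/s] · [s]
Adding exponents of each base unit: m: 1
SI base units of wavelength: m

Answer: m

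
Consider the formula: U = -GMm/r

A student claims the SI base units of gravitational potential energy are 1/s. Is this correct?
Units of each symbol in U = -GMm/r:
  G (gravitational constant): m³/(kg·s²)
  M (mass): kg
  m (mass): kg
  r (distance): m  → in the denominator, contributes 1/m
  The minus sign does not affect the units.

Multiplying the contributions: [m³/(kg·s²)] · [kg] · [kg] · [1/m]
Adding exponents of each base unit: kg: 1, m: 2, s: -2
SI base units of gravitational potential energy: kg·m²/s²

The claimed units 1/s (exponents s: -1) do not match the derived units kg·m²/s² (exponents kg: 1, m: 2, s: -2), so the claim is incorrect.

Answer: No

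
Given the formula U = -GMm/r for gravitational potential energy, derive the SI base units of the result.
Units of each symbol in U = -GMm/r:
  G (gravitational constant): m³/(kg·s²)
  M (mass): kg
  m (mass): kg
  r (distance): m  → in the denominator, contributes 1/m
  The minus sign does not affect the units.

Multiplying the contributions: [m³/(kg·s²)] · [kg] · [kg] · [1/m]
Adding exponents of each base unit: kg: 1, m: 2, s: -2
SI base units of gravitational potential energy: kg·m²/s²

Answer: kg·m²/s²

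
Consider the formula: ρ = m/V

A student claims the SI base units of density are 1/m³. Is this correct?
Units of each symbol in ρ = m/V:
  m (mass): kg
  V (volume): m³  → in the denominator, contributes 1/m³

Multiplying the contributions: [kg] · [1/m³]
Adding exponents of each base unit: kg: 1, m: -3
SI base units of density: kg/m³

The claimed units 1/m³ (exponents m: -3) do not match the derived units kg/m³ (exponents kg: 1, m: -3), so the claim is incorrect.

Answer: No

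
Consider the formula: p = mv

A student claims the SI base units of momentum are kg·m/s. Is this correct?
Units of each symbol in p = mv:
  m (mass): kg
  v (velocity): m/s

Multiplying the contributions: [kg] · [m/s]
Adding exponents of each base unit: kg: 1, m: 1, s: -1
SI base units of momentum: kg·m/s

The claimed units kg·m/s match the derived units, so the claim is correct.

Answer: Yes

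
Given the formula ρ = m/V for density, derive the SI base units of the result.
Units of each symbol in ρ = m/V:
  m (mass): kg
  V (volume): m³  → in the denominator, contributes 1/m³

Multiplying the contributions: [kg] · [1/m³]
Adding exponents of each base unit: kg: 1, m: -3
SI base units of density: kg/m³

Answer: kg/m³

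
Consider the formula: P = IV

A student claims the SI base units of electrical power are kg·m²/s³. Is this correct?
Units of each symbol in P = IV:
  I (current): A
  V (voltage, in volts): kg·m²/(s³·A)

Multiplying the contributions: [A] · [kg·m²/(s³·A)]
Adding exponents of each base unit: kg: 1, m: 2, s: -3
SI base units of electrical power: kg·m²/s³

The claimed units kg·m²/s³ match the derived units, so the claim is correct.

Answer: Yes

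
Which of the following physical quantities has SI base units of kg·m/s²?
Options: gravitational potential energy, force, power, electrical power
Checking the SI base units of each option:
  gravitational potential energy (U = -GMm/r): kg·m²/s²  ✗
  force (F = ma): kg·m/s²  ✓ matches
  power (P = W/t): kg·m²/s³  ✗
  electrical power (P = IV): kg·m²/s³  ✗

Only force has units kg·m/s².

Answer: force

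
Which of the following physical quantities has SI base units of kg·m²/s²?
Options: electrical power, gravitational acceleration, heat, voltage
Checking the SI base units of each option:
  electrical power (P = IV): kg·m²/s³  ✗
  gravitational acceleration (g = GM/r²): m/s²  ✗
  heat (Q = mcΔT): kg·m²/s²  ✓ matches
  voltage (V = IR): kg·m²/(s³·A)  ✗

Only heat has units kg·m²/s².

Answer: heat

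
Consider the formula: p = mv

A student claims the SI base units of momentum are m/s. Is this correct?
Units of each symbol in p = mv:
  m (mass): kg
  v (velocity): m/s

Multiplying the contributions: [kg] · [m/s]
Adding exponents of each base unit: kg: 1, m: 1, s: -1
SI base units of momentum: kg·m/s

The claimed units m/s (exponents m: 1, s: -1) do not match the derived units kg·m/s (exponents kg: 1, m: 1, s: -1), so the claim is incorrect.

Answer: No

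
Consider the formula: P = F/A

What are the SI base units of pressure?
Units of each symbol in P = F/A:
  F (force): kg·m/s²
  A (area): m²  → in the denominator, contributes 1/m²

Multiplying the contributions: [kg·m/s²] · [1/m²]
Adding exponents of each base unit: kg: 1, m: -1, s: -2
SI base units of pressure: kg/(m·s²)

Answer: kg/(m·s²)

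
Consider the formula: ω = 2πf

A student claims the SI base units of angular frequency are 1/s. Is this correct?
Units of each symbol in ω = 2πf:
  f (frequency): 1/s
  The factor 2π is dimensionless.

Multiplying the contributions: [1/s]
Adding exponents of each base unit: s: -1
SI base units of angular frequency: 1/s

The claimed units 1/s match the derived units, so the claim is correct.

Answer: Yes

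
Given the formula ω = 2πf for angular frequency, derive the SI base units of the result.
Units of each symbol in ω = 2πf:
  f (frequency): 1/s
  The factor 2π is dimensionless.

Multiplying the contributions: [1/s]
Adding exponents of each base unit: s: -1
SI base units of angular frequency: 1/s

Answer: 1/s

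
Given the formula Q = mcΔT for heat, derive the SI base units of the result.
Units of each symbol in Q = mcΔT:
  m (mass): kg
  c (specific heat capacity, in J/(kg·K)): m²/(s²·K)
  ΔT (temperature change): K

Multiplying the contributions: [kg] · [m²/(s²·K)] · [K]
Adding exponents of each base unit: kg: 1, m: 2, s: -2
SI base units of heat: kg·m²/s²

Answer: kg·m²/s²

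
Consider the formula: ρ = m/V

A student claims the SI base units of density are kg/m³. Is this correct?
Units of each symbol in ρ = m/V:
  m (mass): kg
  V (volume): m³  → in the denominator, contributes 1/m³

Multiplying the contributions: [kg] · [1/m³]
Adding exponents of each base unit: kg: 1, m: -3
SI base units of density: kg/m³

The claimed units kg/m³ match the derived units, so the claim is correct.

Answer: Yes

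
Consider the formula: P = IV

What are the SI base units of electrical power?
Units of each symbol in P = IV:
  I (current): A
  V (voltage, in volts): kg·m²/(s³·A)

Multiplying the contributions: [A] · [kg·m²/(s³·A)]
Adding exponents of each base unit: kg: 1, m: 2, s: -3
SI base units of electrical power: kg·m²/s³

Answer: kg·m²/s³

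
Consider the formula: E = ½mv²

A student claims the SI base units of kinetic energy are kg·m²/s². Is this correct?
Units of each symbol in E = ½mv²:
  m (mass): kg
  v (speed): m/s  → to the power 2, contributes m²/s²
  The factor ½ is dimensionless.

Multiplying the contributions: [kg] · [m²/s²]
Adding exponents of each base unit: kg: 1, m: 2, s: -2
SI base units of kinetic energy: kg·m²/s²

The claimed units kg·m²/s² match the derived units, so the claim is correct.

Answer: Yes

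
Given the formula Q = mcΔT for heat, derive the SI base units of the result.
Units of each symbol in Q = mcΔT:
  m (mass): kg
  c (specific heat capacity, in J/(kg·K)): m²/(s²·K)
  ΔT (temperature change): K

Multiplying the contributions: [kg] · [m²/(s²·K)] · [K]
Adding exponents of each base unit: kg: 1, m: 2, s: -2
SI base units of heat: kg·m²/s²

Answer: kg·m²/s²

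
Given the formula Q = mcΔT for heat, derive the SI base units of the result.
Units of each symbol in Q = mcΔT:
  m (mass): kg
  c (specific heat capacity, in J/(kg·K)): m²/(s²·K)
  ΔT (temperature change): K

Multiplying the contributions: [kg] · [m²/(s²·K)] · [K]
Adding exponents of each base unit: kg: 1, m: 2, s: -2
SI base units of heat: kg·m²/s²

Answer: kg·m²/s²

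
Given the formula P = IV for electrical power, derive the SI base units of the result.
Units of each symbol in P = IV:
  I (current): A
  V (voltage, in volts): kg·m²/(s³·A)

Multiplying the contributions: [A] · [kg·m²/(s³·A)]
Adding exponents of each base unit: kg: 1, m: 2, s: -3
SI base units of electrical power: kg·m²/s³

Answer: kg·m²/s³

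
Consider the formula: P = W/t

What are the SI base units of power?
Units of each symbol in P = W/t:
  W (work): kg·m²/s²
  t (time): s  → in the denominator, contributes 1/s

Multiplying the contributions: [kg·m²/s²] · [1/s]
Adding exponents of each base unit: kg: 1, m: 2, s: -3
SI base units of power: kg·m²/s³

Answer: kg·m²/s³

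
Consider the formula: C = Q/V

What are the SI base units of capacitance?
Units of each symbol in C = Q/V:
  Q (charge, in coulombs): s·A
  V (voltage, in volts): kg·m²/(s³·A)  → in the denominator, contributes s³·A/(kg·m²)

Multiplying the contributions: [s·A] · [s³·A/(kg·m²)]
Adding exponents of each base unit: kg: -1, m: -2, s: 4, A: 2
SI base units of capacitance: s⁴·A²/(kg·m²)

Answer: s⁴·A²/(kg·m²)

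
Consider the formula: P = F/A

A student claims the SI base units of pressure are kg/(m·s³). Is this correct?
Units of each symbol in P = F/A:
  F (force): kg·m/s²
  A (area): m²  → in the denominator, contributes 1/m²

Multiplying the contributions: [kg·m/s²] · [1/m²]
Adding exponents of each base unit: kg: 1, m: -1, s: -2
SI base units of pressure: kg/(m·s²)

The claimed units kg/(m·s³) (exponents kg: 1, m: -1, s: -3) do not match the derived units kg/(m·s²) (exponents kg: 1, m: -1, s: -2), so the claim is incorrect.

Answer: No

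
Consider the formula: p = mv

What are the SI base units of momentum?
Units of each symbol in p = mv:
  m (mass): kg
  v (velocity): m/s

Multiplying the contributions: [kg] · [m/s]
Adding exponents of each base unit: kg: 1, m: 1, s: -1
SI base units of momentum: kg·m/s

Answer: kg·m/s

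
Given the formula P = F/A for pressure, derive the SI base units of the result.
Units of each symbol in P = F/A:
  F (force): kg·m/s²
  A (area): m²  → in the denominator, contributes 1/m²

Multiplying the contributions: [kg·m/s²] · [1/m²]
Adding exponents of each base unit: kg: 1, m: -1, s: -2
SI base units of pressure: kg/(m·s²)

Answer: kg/(m·s²)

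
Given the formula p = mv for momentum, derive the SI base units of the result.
Units of each symbol in p = mv:
  m (mass): kg
  v (velocity): m/s

Multiplying the contributions: [kg] · [m/s]
Adding exponents of each base unit: kg: 1, m: 1, s: -1
SI base units of momentum: kg·m/s

Answer: kg·m/s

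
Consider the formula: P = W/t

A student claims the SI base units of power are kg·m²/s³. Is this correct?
Units of each symbol in P = W/t:
  W (work): kg·m²/s²
  t (time): s  → in the denominator, contributes 1/s

Multiplying the contributions: [kg·m²/s²] · [1/s]
Adding exponents of each base unit: kg: 1, m: 2, s: -3
SI base units of power: kg·m²/s³

The claimed units kg·m²/s³ match the derived units, so the claim is correct.

Answer: Yes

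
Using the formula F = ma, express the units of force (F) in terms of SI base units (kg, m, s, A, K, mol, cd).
Units of each symbol in F = ma:
  m (mass): kg
  a (acceleration): m/s²

Multiplying the contributions: [kg] · [m/s²]
Adding exponents of each base unit: kg: 1, m: 1, s: -2
SI base units of force: kg·m/s²

Answer: kg·m/s²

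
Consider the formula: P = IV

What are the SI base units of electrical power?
Units of each symbol in P = IV:
  I (current): A
  V (voltage, in volts): kg·m²/(s³·A)

Multiplying the contributions: [A] · [kg·m²/(s³·A)]
Adding exponents of each base unit: kg: 1, m: 2, s: -3
SI base units of electrical power: kg·m²/s³

Answer: kg·m²/s³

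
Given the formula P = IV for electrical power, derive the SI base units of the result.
Units of each symbol in P = IV:
  I (current): A
  V (voltage, in volts): kg·m²/(s³·A)

Multiplying the contributions: [A] · [kg·m²/(s³·A)]
Adding exponents of each base unit: kg: 1, m: 2, s: -3
SI base units of electrical power: kg·m²/s³

Answer: kg·m²/s³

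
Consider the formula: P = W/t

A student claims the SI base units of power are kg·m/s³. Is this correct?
Units of each symbol in P = W/t:
  W (work): kg·m²/s²
  t (time): s  → in the denominator, contributes 1/s

Multiplying the contributions: [kg·m²/s²] · [1/s]
Adding exponents of each base unit: kg: 1, m: 2, s: -3
SI base units of power: kg·m²/s³

The claimed units kg·m/s³ (exponents kg: 1, m: 1, s: -3) do not match the derived units kg·m²/s³ (exponents kg: 1, m: 2, s: -3), so the claim is incorrect.

Answer: No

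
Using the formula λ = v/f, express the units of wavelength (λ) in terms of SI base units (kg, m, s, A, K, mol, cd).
Units of each symbol in λ = v/f:
  v (wave speed): m/s
  f (frequency): 1/s  → in the denominator, contributes s

Multiplying the contributions: [m/s] · [s]
Adding exponents of each base unit: m: 1
SI base units of wavelength: m

Answer: m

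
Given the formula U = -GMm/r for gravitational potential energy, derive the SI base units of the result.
Units of each symbol in U = -GMm/r:
  G (gravitational constant): m³/(kg·s²)
  M (mass): kg
  m (mass): kg
  r (distance): m  → in the denominator, contributes 1/m
  The minus sign does not affect the units.

Multiplying the contributions: [m³/(kg·s²)] · [kg] · [kg] · [1/m]
Adding exponents of each base unit: kg: 1, m: 2, s: -2
SI base units of gravitational potential energy: kg·m²/s²

Answer: kg·m²/s²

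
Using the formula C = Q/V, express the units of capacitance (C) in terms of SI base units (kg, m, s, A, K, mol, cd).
Units of each symbol in C = Q/V:
  Q (charge, in coulombs): s·A
  V (voltage, in volts): kg·m²/(s³·A)  → in the denominator, contributes s³·A/(kg·m²)

Multiplying the contributions: [s·A] · [s³·A/(kg·m²)]
Adding exponents of each base unit: kg: -1, m: -2, s: 4, A: 2
SI base units of capacitance: s⁴·A²/(kg·m²)

Answer: s⁴·A²/(kg·m²)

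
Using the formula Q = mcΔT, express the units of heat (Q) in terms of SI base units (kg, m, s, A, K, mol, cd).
Units of each symbol in Q = mcΔT:
  m (mass): kg
  c (specific heat capacity, in J/(kg·K)): m²/(s²·K)
  ΔT (temperature change): K

Multiplying the contributions: [kg] · [m²/(s²·K)] · [K]
Adding exponents of each base unit: kg: 1, m: 2, s: -2
SI base units of heat: kg·m²/s²

Answer: kg·m²/s²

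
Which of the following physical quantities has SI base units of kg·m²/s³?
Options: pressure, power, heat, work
Checking the SI base units of each option:
  pressure (P = F/A): kg/(m·s²)  ✗
  power (P = W/t): kg·m²/s³  ✓ matches
  heat (Q = mcΔT): kg·m²/s²  ✗
  work (W = Fd): kg·m²/s²  ✗

Only power has units kg·m²/s³.

Answer: power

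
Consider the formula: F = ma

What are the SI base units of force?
Units of each symbol in F = ma:
  m (mass): kg
  a (acceleration): m/s²

Multiplying the contributions: [kg] · [m/s²]
Adding exponents of each base unit: kg: 1, m: 1, s: -2
SI base units of force: kg·m/s²

Answer: kg·m/s²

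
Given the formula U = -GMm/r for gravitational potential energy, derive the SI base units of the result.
Units of each symbol in U = -GMm/r:
  G (gravitational constant): m³/(kg·s²)
  M (mass): kg
  m (mass): kg
  r (distance): m  → in the denominator, contributes 1/m
  The minus sign does not affect the units.

Multiplying the contributions: [m³/(kg·s²)] · [kg] · [kg] · [1/m]
Adding exponents of each base unit: kg: 1, m: 2, s: -2
SI base units of gravitational potential energy: kg·m²/s²

Answer: kg·m²/s²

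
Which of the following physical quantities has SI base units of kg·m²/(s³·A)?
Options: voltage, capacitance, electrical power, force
Checking the SI base units of each option:
  voltage (V = IR): kg·m²/(s³·A)  ✓ matches
  capacitance (C = Q/V): s⁴·A²/(kg·m²)  ✗
  electrical power (P = IV): kg·m²/s³  ✗
  force (F = ma): kg·m/s²  ✗

Only voltage has units kg·m²/(s³·A).

Answer: voltage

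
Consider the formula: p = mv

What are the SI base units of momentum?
Units of each symbol in p = mv:
  m (mass): kg
  v (velocity): m/s

Multiplying the contributions: [kg] · [m/s]
Adding exponents of each base unit: kg: 1, m: 1, s: -1
SI base units of momentum: kg·m/s

Answer: kg·m/s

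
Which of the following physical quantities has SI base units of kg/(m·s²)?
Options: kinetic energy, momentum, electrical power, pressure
Checking the SI base units of each option:
  kinetic energy (E = ½mv²): kg·m²/s²  ✗
  momentum (p = mv): kg·m/s  ✗
  electrical power (P = IV): kg·m²/s³  ✗
  pressure (P = F/A): kg/(m·s²)  ✓ matches

Only pressure has units kg/(m·s²).

Answer: pressure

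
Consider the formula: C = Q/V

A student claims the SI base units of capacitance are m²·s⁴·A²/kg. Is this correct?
Units of each symbol in C = Q/V:
  Q (charge, in coulombs): s·A
  V (voltage, in volts): kg·m²/(s³·A)  → in the denominator, contributes s³·A/(kg·m²)

Multiplying the contributions: [s·A] · [s³·A/(kg·m²)]
Adding exponents of each base unit: kg: -1, m: -2, s: 4, A: 2
SI base units of capacitance: s⁴·A²/(kg·m²)

The claimed units m²·s⁴·A²/kg (exponents kg: -1, m: 2, s: 4, A: 2) do not match the derived units s⁴·A²/(kg·m²) (exponents kg: -1, m: -2, s: 4, A: 2), so the claim is incorrect.

Answer: No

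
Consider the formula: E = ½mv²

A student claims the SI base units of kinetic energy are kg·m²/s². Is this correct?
Units of each symbol in E = ½mv²:
  m (mass): kg
  v (speed): m/s  → to the power 2, contributes m²/s²
  The factor ½ is dimensionless.

Multiplying the contributions: [kg] · [m²/s²]
Adding exponents of each base unit: kg: 1, m: 2, s: -2
SI base units of kinetic energy: kg·m²/s²

The claimed units kg·m²/s² match the derived units, so the claim is correct.

Answer: Yes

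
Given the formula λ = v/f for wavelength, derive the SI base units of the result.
Units of each symbol in λ = v/f:
  v (wave speed): m/s
  f (frequency): 1/s  → in the denominator, contributes s

Multiplying the contributions: [m/s] · [s]
Adding exponents of each base unit: m: 1
SI base units of wavelength: m

Answer: m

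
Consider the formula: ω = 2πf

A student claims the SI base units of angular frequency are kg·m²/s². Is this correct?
Units of each symbol in ω = 2πf:
  f (frequency): 1/s
  The factor 2π is dimensionless.

Multiplying the contributions: [1/s]
Adding exponents of each base unit: s: -1
SI base units of angular frequency: 1/s

The claimed units kg·m²/s² (exponents kg: 1, m: 2, s: -2) do not match the derived units 1/s (exponents s: -1), so the claim is incorrect.

Answer: No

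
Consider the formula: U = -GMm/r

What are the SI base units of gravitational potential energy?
Units of each symbol in U = -GMm/r:
  G (gravitational constant): m³/(kg·s²)
  M (mass): kg
  m (mass): kg
  r (distance): m  → in the denominator, contributes 1/m
  The minus sign does not affect the units.

Multiplying the contributions: [m³/(kg·s²)] · [kg] · [kg] · [1/m]
Adding exponents of each base unit: kg: 1, m: 2, s: -2
SI base units of gravitational potential energy: kg·m²/s²

Answer: kg·m²/s²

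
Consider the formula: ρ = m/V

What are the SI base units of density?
Units of each symbol in ρ = m/V:
  m (mass): kg
  V (volume): m³  → in the denominator, contributes 1/m³

Multiplying the contributions: [kg] · [1/m³]
Adding exponents of each base unit: kg: 1, m: -3
SI base units of density: kg/m³

Answer: kg/m³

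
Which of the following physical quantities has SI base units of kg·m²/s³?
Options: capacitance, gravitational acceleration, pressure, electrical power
Checking the SI base units of each option:
  capacitance (C = Q/V): s⁴·A²/(kg·m²)  ✗
  gravitational acceleration (g = GM/r²): m/s²  ✗
  pressure (P = F/A): kg/(m·s²)  ✗
  electrical power (P = IV): kg·m²/s³  ✓ matches

Only electrical power has units kg·m²/s³.

Answer: electrical power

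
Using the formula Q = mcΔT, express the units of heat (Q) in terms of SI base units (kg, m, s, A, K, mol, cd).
Units of each symbol in Q = mcΔT:
  m (mass): kg
  c (specific heat capacity, in J/(kg·K)): m²/(s²·K)
  ΔT (temperature change): K

Multiplying the contributions: [kg] · [m²/(s²·K)] · [K]
Adding exponents of each base unit: kg: 1, m: 2, s: -2
SI base units of heat: kg·m²/s²

Answer: kg·m²/s²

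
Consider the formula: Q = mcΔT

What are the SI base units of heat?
Units of each symbol in Q = mcΔT:
  m (mass): kg
  c (specific heat capacity, in J/(kg·K)): m²/(s²·K)
  ΔT (temperature change): K

Multiplying the contributions: [kg] · [m²/(s²·K)] · [K]
Adding exponents of each base unit: kg: 1, m: 2, s: -2
SI base units of heat: kg·m²/s²

Answer: kg·m²/s²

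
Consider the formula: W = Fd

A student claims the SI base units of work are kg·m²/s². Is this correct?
Units of each symbol in W = Fd:
  F (force): kg·m/s²
  d (displacement): m

Multiplying the contributions: [kg·m/s²] · [m]
Adding exponents of each base unit: kg: 1, m: 2, s: -2
SI base units of work: kg·m²/s²

The claimed units kg·m²/s² match the derived units, so the claim is correct.

Answer: Yes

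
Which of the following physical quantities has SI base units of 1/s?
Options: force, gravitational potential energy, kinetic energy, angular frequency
Checking the SI base units of each option:
  force (F = ma): kg·m/s²  ✗
  gravitational potential energy (U = -GMm/r): kg·m²/s²  ✗
  kinetic energy (E = ½mv²): kg·m²/s²  ✗
  angular frequency (ω = 2πf): 1/s  ✓ matches

Only angular frequency has units 1/s.

Answer: angular frequency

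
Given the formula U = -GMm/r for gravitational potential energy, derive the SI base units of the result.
Units of each symbol in U = -GMm/r:
  G (gravitational constant): m³/(kg·s²)
  M (mass): kg
  m (mass): kg
  r (distance): m  → in the denominator, contributes 1/m
  The minus sign does not affect the units.

Multiplying the contributions: [m³/(kg·s²)] · [kg] · [kg] · [1/m]
Adding exponents of each base unit: kg: 1, m: 2, s: -2
SI base units of gravitational potential energy: kg·m²/s²

Answer: kg·m²/s²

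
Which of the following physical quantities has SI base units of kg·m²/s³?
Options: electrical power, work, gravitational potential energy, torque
Checking the SI base units of each option:
  electrical power (P = IV): kg·m²/s³  ✓ matches
  work (W = Fd): kg·m²/s²  ✗
  gravitational potential energy (U = -GMm/r): kg·m²/s²  ✗
  torque (τ = Fr): kg·m²/s²  ✗

Only electrical power has units kg·m²/s³.

Answer: electrical power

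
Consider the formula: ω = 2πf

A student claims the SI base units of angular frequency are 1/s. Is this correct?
Units of each symbol in ω = 2πf:
  f (frequency): 1/s
  The factor 2π is dimensionless.

Multiplying the contributions: [1/s]
Adding exponents of each base unit: s: -1
SI base units of angular frequency: 1/s

The claimed units 1/s match the derived units, so the claim is correct.

Answer: Yes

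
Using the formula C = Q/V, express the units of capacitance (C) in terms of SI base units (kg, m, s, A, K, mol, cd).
Units of each symbol in C = Q/V:
  Q (charge, in coulombs): s·A
  V (voltage, in volts): kg·m²/(s³·A)  → in the denominator, contributes s³·A/(kg·m²)

Multiplying the contributions: [s·A] · [s³·A/(kg·m²)]
Adding exponents of each base unit: kg: -1, m: -2, s: 4, A: 2
SI base units of capacitance: s⁴·A²/(kg·m²)

Answer: s⁴·A²/(kg·m²)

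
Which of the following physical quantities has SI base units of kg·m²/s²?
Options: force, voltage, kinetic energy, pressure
Checking the SI base units of each option:
  force (F = ma): kg·m/s²  ✗
  voltage (V = IR): kg·m²/(s³·A)  ✗
  kinetic energy (E = ½mv²): kg·m²/s²  ✓ matches
  pressure (P = F/A): kg/(m·s²)  ✗

Only kinetic energy has units kg·m²/s².

Answer: kinetic energy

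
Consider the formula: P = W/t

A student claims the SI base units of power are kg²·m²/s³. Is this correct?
Units of each symbol in P = W/t:
  W (work): kg·m²/s²
  t (time): s  → in the denominator, contributes 1/s

Multiplying the contributions: [kg·m²/s²] · [1/s]
Adding exponents of each base unit: kg: 1, m: 2, s: -3
SI base units of power: kg·m²/s³

The claimed units kg²·m²/s³ (exponents kg: 2, m: 2, s: -3) do not match the derived units kg·m²/s³ (exponents kg: 1, m: 2, s: -3), so the claim is incorrect.

Answer: No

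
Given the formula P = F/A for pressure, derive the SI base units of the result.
Units of each symbol in P = F/A:
  F (force): kg·m/s²
  A (area): m²  → in the denominator, contributes 1/m²

Multiplying the contributions: [kg·m/s²] · [1/m²]
Adding exponents of each base unit: kg: 1, m: -1, s: -2
SI base units of pressure: kg/(m·s²)

Answer: kg/(m·s²)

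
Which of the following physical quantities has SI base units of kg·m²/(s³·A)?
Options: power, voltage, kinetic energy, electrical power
Checking the SI base units of each option:
  power (P = W/t): kg·m²/s³  ✗
  voltage (V = IR): kg·m²/(s³·A)  ✓ matches
  kinetic energy (E = ½mv²): kg·m²/s²  ✗
  electrical power (P = IV): kg·m²/s³  ✗

Only voltage has units kg·m²/(s³·A).

Answer: voltage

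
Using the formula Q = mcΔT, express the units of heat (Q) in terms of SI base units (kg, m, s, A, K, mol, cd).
Units of each symbol in Q = mcΔT:
  m (mass): kg
  c (specific heat capacity, in J/(kg·K)): m²/(s²·K)
  ΔT (temperature change): K

Multiplying the contributions: [kg] · [m²/(s²·K)] · [K]
Adding exponents of each base unit: kg: 1, m: 2, s: -2
SI base units of heat: kg·m²/s²

Answer: kg·m²/s²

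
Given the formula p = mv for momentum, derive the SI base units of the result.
Units of each symbol in p = mv:
  m (mass): kg
  v (velocity): m/s

Multiplying the contributions: [kg] · [m/s]
Adding exponents of each base unit: kg: 1, m: 1, s: -1
SI base units of momentum: kg·m/s

Answer: kg·m/s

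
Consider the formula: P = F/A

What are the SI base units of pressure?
Units of each symbol in P = F/A:
  F (force): kg·m/s²
  A (area): m²  → in the denominator, contributes 1/m²

Multiplying the contributions: [kg·m/s²] · [1/m²]
Adding exponents of each base unit: kg: 1, m: -1, s: -2
SI base units of pressure: kg/(m·s²)

Answer: kg/(m·s²)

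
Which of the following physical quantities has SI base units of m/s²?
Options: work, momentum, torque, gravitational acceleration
Checking the SI base units of each option:
  work (W = Fd): kg·m²/s²  ✗
  momentum (p = mv): kg·m/s  ✗
  torque (τ = Fr): kg·m²/s²  ✗
  gravitational acceleration (g = GM/r²): m/s²  ✓ matches

Only gravitational acceleration has units m/s².

Answer: gravitational acceleration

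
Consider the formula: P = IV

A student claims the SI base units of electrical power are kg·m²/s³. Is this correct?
Units of each symbol in P = IV:
  I (current): A
  V (voltage, in volts): kg·m²/(s³·A)

Multiplying the contributions: [A] · [kg·m²/(s³·A)]
Adding exponents of each base unit: kg: 1, m: 2, s: -3
SI base units of electrical power: kg·m²/s³

The claimed units kg·m²/s³ match the derived units, so the claim is correct.

Answer: Yes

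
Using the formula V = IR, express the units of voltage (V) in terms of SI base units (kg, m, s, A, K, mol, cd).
Units of each symbol in V = IR:
  I (current): A
  R (resistance, in ohms): kg·m²/(s³·A²)

Multiplying the contributions: [A] · [kg·m²/(s³·A²)]
Adding exponents of each base unit: kg: 1, m: 2, s: -3, A: -1
SI base units of voltage: kg·m²/(s³·A)

Answer: kg·m²/(s³·A)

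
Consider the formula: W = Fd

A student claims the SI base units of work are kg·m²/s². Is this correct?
Units of each symbol in W = Fd:
  F (force): kg·m/s²
  d (displacement): m

Multiplying the contributions: [kg·m/s²] · [m]
Adding exponents of each base unit: kg: 1, m: 2, s: -2
SI base units of work: kg·m²/s²

The claimed units kg·m²/s² match the derived units, so the claim is correct.

Answer: Yes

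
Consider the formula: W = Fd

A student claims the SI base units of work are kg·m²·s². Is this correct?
Units of each symbol in W = Fd:
  F (force): kg·m/s²
  d (displacement): m

Multiplying the contributions: [kg·m/s²] · [m]
Adding exponents of each base unit: kg: 1, m: 2, s: -2
SI base units of work: kg·m²/s²

The claimed units kg·m²·s² (exponents kg: 1, m: 2, s: 2) do not match the derived units kg·m²/s² (exponents kg: 1, m: 2, s: -2), so the claim is incorrect.

Answer: No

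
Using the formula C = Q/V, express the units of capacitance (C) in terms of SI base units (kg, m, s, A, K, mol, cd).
Units of each symbol in C = Q/V:
  Q (charge, in coulombs): s·A
  V (voltage, in volts): kg·m²/(s³·A)  → in the denominator, contributes s³·A/(kg·m²)

Multiplying the contributions: [s·A] · [s³·A/(kg·m²)]
Adding exponents of each base unit: kg: -1, m: -2, s: 4, A: 2
SI base units of capacitance: s⁴·A²/(kg·m²)

Answer: s⁴·A²/(kg·m²)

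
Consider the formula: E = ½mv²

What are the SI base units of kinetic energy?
Units of each symbol in E = ½mv²:
  m (mass): kg
  v (speed): m/s  → to the power 2, contributes m²/s²
  The factor ½ is dimensionless.

Multiplying the contributions: [kg] · [m²/s²]
Adding exponents of each base unit: kg: 1, m: 2, s: -2
SI base units of kinetic energy: kg·m²/s²

Answer: kg·m²/s²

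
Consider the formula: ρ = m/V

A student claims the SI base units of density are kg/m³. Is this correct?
Units of each symbol in ρ = m/V:
  m (mass): kg
  V (volume): m³  → in the denominator, contributes 1/m³

Multiplying the contributions: [kg] · [1/m³]
Adding exponents of each base unit: kg: 1, m: -3
SI base units of density: kg/m³

The claimed units kg/m³ match the derived units, so the claim is correct.

Answer: Yes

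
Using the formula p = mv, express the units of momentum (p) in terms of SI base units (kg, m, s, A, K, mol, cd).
Units of each symbol in p = mv:
  m (mass): kg
  v (velocity): m/s

Multiplying the contributions: [kg] · [m/s]
Adding exponents of each base unit: kg: 1, m: 1, s: -1
SI base units of momentum: kg·m/s

Answer: kg·m/s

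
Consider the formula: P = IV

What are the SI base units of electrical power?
Units of each symbol in P = IV:
  I (current): A
  V (voltage, in volts): kg·m²/(s³·A)

Multiplying the contributions: [A] · [kg·m²/(s³·A)]
Adding exponents of each base unit: kg: 1, m: 2, s: -3
SI base units of electrical power: kg·m²/s³

Answer: kg·m²/s³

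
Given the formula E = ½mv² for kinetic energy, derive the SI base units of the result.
Units of each symbol in E = ½mv²:
  m (mass): kg
  v (speed): m/s  → to the power 2, contributes m²/s²
  The factor ½ is dimensionless.

Multiplying the contributions: [kg] · [m²/s²]
Adding exponents of each base unit: kg: 1, m: 2, s: -2
SI base units of kinetic energy: kg·m²/s²

Answer: kg·m²/s²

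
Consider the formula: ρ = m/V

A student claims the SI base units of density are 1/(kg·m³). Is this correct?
Units of each symbol in ρ = m/V:
  m (mass): kg
  V (volume): m³  → in the denominator, contributes 1/m³

Multiplying the contributions: [kg] · [1/m³]
Adding exponents of each base unit: kg: 1, m: -3
SI base units of density: kg/m³

The claimed units 1/(kg·m³) (exponents kg: -1, m: -3) do not match the derived units kg/m³ (exponents kg: 1, m: -3), so the claim is incorrect.

Answer: No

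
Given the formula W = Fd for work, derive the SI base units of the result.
Units of each symbol in W = Fd:
  F (force): kg·m/s²
  d (displacement): m

Multiplying the contributions: [kg·m/s²] · [m]
Adding exponents of each base unit: kg: 1, m: 2, s: -2
SI base units of work: kg·m²/s²

Answer: kg·m²/s²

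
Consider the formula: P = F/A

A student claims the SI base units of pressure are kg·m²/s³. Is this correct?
Units of each symbol in P = F/A:
  F (force): kg·m/s²
  A (area): m²  → in the denominator, contributes 1/m²

Multiplying the contributions: [kg·m/s²] · [1/m²]
Adding exponents of each base unit: kg: 1, m: -1, s: -2
SI base units of pressure: kg/(m·s²)

The claimed units kg·m²/s³ (exponents kg: 1, m: 2, s: -3) do not match the derived units kg/(m·s²) (exponents kg: 1, m: -1, s: -2), so the claim is incorrect.

Answer: No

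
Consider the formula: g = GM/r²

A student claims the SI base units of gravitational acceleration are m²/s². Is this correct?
Units of each symbol in g = GM/r²:
  G (gravitational constant): m³/(kg·s²)
  M (mass): kg
  r (distance): m  → to the power 2 in the denominator, contributes 1/m²

Multiplying the contributions: [m³/(kg·s²)] · [kg] · [1/m²]
Adding exponents of each base unit: m: 1, s: -2
SI base units of gravitational acceleration: m/s²

The claimed units m²/s² (exponents m: 2, s: -2) do not match the derived units m/s² (exponents m: 1, s: -2), so the claim is incorrect.

Answer: No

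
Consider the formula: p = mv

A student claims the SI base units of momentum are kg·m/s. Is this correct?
Units of each symbol in p = mv:
  m (mass): kg
  v (velocity): m/s

Multiplying the contributions: [kg] · [m/s]
Adding exponents of each base unit: kg: 1, m: 1, s: -1
SI base units of momentum: kg·m/s

The claimed units kg·m/s match the derived units, so the claim is correct.

Answer: Yes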